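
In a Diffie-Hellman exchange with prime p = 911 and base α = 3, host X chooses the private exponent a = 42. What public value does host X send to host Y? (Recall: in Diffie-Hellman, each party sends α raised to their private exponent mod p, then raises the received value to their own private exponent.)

Public value = 3^42 mod 911.
3^1 ≡ 3 (mod 911)
3^2 = (3^1)^2 ≡ 3^2 = 9 ≡ 9 (mod 911)
3^4 = (3^2)^2 ≡ 9^2 = 81 ≡ 81 (mod 911)
3^8 = (3^4)^2 ≡ 81^2 = 6561 ≡ 184 (mod 911)
3^16 = (3^8)^2 ≡ 184^2 = 33856 ≡ 149 (mod 911)
3^32 = (3^16)^2 ≡ 149^2 = 22201 ≡ 337 (mod 911)
3^42 = 3^32 · 3^8 · 3^2 ≡ 337 · 184 · 9 ≡ 540 (mod 911).

540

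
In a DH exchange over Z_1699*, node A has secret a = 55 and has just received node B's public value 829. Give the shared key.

Shared key K = 829^55 mod 1699.
829^1 ≡ 829 (mod 1699)
829^2 = (829^1)^2 ≡ 829^2 = 687241 ≡ 845 (mod 1699)
829^4 = (829^2)^2 ≡ 845^2 = 714025 ≡ 445 (mod 1699)
829^8 = (829^4)^2 ≡ 445^2 = 198025 ≡ 941 (mod 1699)
829^16 = (829^8)^2 ≡ 941^2 = 885481 ≡ 302 (mod 1699)
829^32 = (829^16)^2 ≡ 302^2 = 91204 ≡ 1157 (mod 1699)
829^55 = 829^32 · 829^16 · 829^4 · 829^2 · 829^1 ≡ 1157 · 302 · 445 · 845 · 829 ≡ 61 (mod 1699).

61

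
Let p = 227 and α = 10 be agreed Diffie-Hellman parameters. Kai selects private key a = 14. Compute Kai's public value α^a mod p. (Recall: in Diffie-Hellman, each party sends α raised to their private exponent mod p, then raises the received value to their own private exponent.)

53

Public value = 10^14 mod 227.
10^1 ≡ 10 (mod 227)
10^2 = (10^1)^2 ≡ 10^2 = 100 ≡ 100 (mod 227)
10^4 = (10^2)^2 ≡ 100^2 = 10000 ≡ 12 (mod 227)
10^8 = (10^4)^2 ≡ 12^2 = 144 ≡ 144 (mod 227)
10^14 = 10^8 · 10^4 · 10^2 ≡ 144 · 12 · 100 ≡ 53 (mod 227).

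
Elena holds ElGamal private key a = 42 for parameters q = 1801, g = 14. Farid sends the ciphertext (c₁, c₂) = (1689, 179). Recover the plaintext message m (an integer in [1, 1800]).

Shared mask s = c₁^a mod q = 1689^42 mod 1801.
1689^1 ≡ 1689 (mod 1801)
1689^2 = (1689^1)^2 ≡ 1689^2 = 2852721 ≡ 1738 (mod 1801)
1689^4 = (1689^2)^2 ≡ 1738^2 = 3020644 ≡ 367 (mod 1801)
1689^8 = (1689^4)^2 ≡ 367^2 = 134689 ≡ 1415 (mod 1801)
1689^16 = (1689^8)^2 ≡ 1415^2 = 2002225 ≡ 1314 (mod 1801)
1689^32 = (1689^16)^2 ≡ 1314^2 = 1726596 ≡ 1238 (mod 1801)
1689^42 = 1689^32 · 1689^8 · 1689^2 ≡ 1238 · 1415 · 1738 ≡ 168 (mod 1801).
So s = 168; s⁻¹ ≡ 1533 (mod 1801).
m = c₂ · s⁻¹ mod 1801 = 179 · 1533 mod 1801 = 655.

655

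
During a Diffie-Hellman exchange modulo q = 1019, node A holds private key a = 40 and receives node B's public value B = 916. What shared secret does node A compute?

Shared key K = 916^40 mod 1019.
916^1 ≡ 916 (mod 1019)
916^2 = (916^1)^2 ≡ 916^2 = 839056 ≡ 419 (mod 1019)
916^4 = (916^2)^2 ≡ 419^2 = 175561 ≡ 293 (mod 1019)
916^8 = (916^4)^2 ≡ 293^2 = 85849 ≡ 253 (mod 1019)
916^16 = (916^8)^2 ≡ 253^2 = 64009 ≡ 831 (mod 1019)
916^32 = (916^16)^2 ≡ 831^2 = 690561 ≡ 698 (mod 1019)
916^40 = 916^32 · 916^8 ≡ 698 · 253 ≡ 307 (mod 1019).

307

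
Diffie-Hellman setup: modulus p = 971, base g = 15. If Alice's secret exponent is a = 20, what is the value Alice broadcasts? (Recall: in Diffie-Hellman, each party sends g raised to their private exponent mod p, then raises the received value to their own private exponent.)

135

Public value = 15^20 mod 971.
15^1 ≡ 15 (mod 971)
15^2 = (15^1)^2 ≡ 15^2 = 225 ≡ 225 (mod 971)
15^4 = (15^2)^2 ≡ 225^2 = 50625 ≡ 133 (mod 971)
15^8 = (15^4)^2 ≡ 133^2 = 17689 ≡ 211 (mod 971)
15^16 = (15^8)^2 ≡ 211^2 = 44521 ≡ 826 (mod 971)
15^20 = 15^16 · 15^4 ≡ 826 · 133 ≡ 135 (mod 971).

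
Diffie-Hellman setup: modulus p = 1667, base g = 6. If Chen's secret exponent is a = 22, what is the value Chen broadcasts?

Public value = 6^{22} \pmod{1667}.
6^1 ≡ 6 (mod 1667)
6^2 = (6^1)^2 ≡ 6^2 = 36 ≡ 36 (mod 1667)
6^4 = (6^2)^2 ≡ 36^2 = 1296 ≡ 1296 (mod 1667)
6^8 = (6^4)^2 ≡ 1296^2 = 1679616 ≡ 947 (mod 1667)
6^16 = (6^8)^2 ≡ 947^2 = 896809 ≡ 1630 (mod 1667)
6^22 = 6^16 · 6^4 · 6^2 ≡ 1630 · 1296 · 36 ≡ 740 (mod 1667).

740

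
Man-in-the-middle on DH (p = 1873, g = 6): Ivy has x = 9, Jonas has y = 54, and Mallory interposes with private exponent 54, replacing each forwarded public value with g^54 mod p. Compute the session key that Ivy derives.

1785

Ivy receives Mallory's public value M = 6^54 mod 1873 instead of the honest one.
6^1 ≡ 6 (mod 1873)
6^2 = (6^1)^2 ≡ 6^2 = 36 ≡ 36 (mod 1873)
6^4 = (6^2)^2 ≡ 36^2 = 1296 ≡ 1296 (mod 1873)
6^8 = (6^4)^2 ≡ 1296^2 = 1679616 ≡ 1408 (mod 1873)
6^16 = (6^8)^2 ≡ 1408^2 = 1982464 ≡ 830 (mod 1873)
6^32 = (6^16)^2 ≡ 830^2 = 688900 ≡ 1509 (mod 1873)
6^54 = 6^32 · 6^16 · 6^4 · 6^2 ≡ 1509 · 830 · 1296 · 36 ≡ 300 (mod 1873).
So M = 300. Ivy computes K = M^9 mod 1873.
300^1 ≡ 300 (mod 1873)
300^2 = (300^1)^2 ≡ 300^2 = 90000 ≡ 96 (mod 1873)
300^4 = (300^2)^2 ≡ 96^2 = 9216 ≡ 1724 (mod 1873)
300^8 = (300^4)^2 ≡ 1724^2 = 2972176 ≡ 1598 (mod 1873)
300^9 = 300^8 · 300^1 ≡ 1598 · 300 ≡ 1785 (mod 1873).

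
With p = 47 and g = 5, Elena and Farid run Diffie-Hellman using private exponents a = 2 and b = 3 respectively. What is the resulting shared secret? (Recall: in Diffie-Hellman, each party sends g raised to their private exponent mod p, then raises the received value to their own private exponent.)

21

Elena sends A = g^a mod p = 5^2 mod 47.
5^1 ≡ 5 (mod 47)
5^2 = (5^1)^2 ≡ 5^2 = 25 ≡ 25 (mod 47)
So A = 25. Farid then computes K = A^b mod p = 25^3 mod 47.
25^1 ≡ 25 (mod 47)
25^2 = (25^1)^2 ≡ 25^2 = 625 ≡ 14 (mod 47)
25^3 = 25^2 · 25^1 ≡ 14 · 25 ≡ 21 (mod 47).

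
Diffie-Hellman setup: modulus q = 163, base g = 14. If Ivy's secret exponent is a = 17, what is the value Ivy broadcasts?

Public value = 14^17 (mod 163).
14^1 ≡ 14 (mod 163)
14^2 = (14^1)^2 ≡ 14^2 = 196 ≡ 33 (mod 163)
14^4 = (14^2)^2 ≡ 33^2 = 1089 ≡ 111 (mod 163)
14^8 = (14^4)^2 ≡ 111^2 = 12321 ≡ 96 (mod 163)
14^16 = (14^8)^2 ≡ 96^2 = 9216 ≡ 88 (mod 163)
14^17 = 14^16 · 14^1 ≡ 88 · 14 ≡ 91 (mod 163).

91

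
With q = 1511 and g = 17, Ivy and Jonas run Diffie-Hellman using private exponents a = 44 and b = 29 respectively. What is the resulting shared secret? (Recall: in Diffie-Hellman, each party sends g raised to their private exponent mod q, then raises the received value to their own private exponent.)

1059

Ivy sends A = g^a mod q = 17^44 mod 1511.
17^1 ≡ 17 (mod 1511)
17^2 = (17^1)^2 ≡ 17^2 = 289 ≡ 289 (mod 1511)
17^4 = (17^2)^2 ≡ 289^2 = 83521 ≡ 416 (mod 1511)
17^8 = (17^4)^2 ≡ 416^2 = 173056 ≡ 802 (mod 1511)
17^16 = (17^8)^2 ≡ 802^2 = 643204 ≡ 1029 (mod 1511)
17^32 = (17^16)^2 ≡ 1029^2 = 1058841 ≡ 1141 (mod 1511)
17^44 = 17^32 · 17^8 · 17^4 ≡ 1141 · 802 · 416 ≡ 327 (mod 1511).
So A = 327. Jonas then computes K = A^b mod q = 327^29 mod 1511.
327^1 ≡ 327 (mod 1511)
327^2 = (327^1)^2 ≡ 327^2 = 106929 ≡ 1159 (mod 1511)
327^4 = (327^2)^2 ≡ 1159^2 = 1343281 ≡ 2 (mod 1511)
327^8 = (327^4)^2 ≡ 2^2 = 4 ≡ 4 (mod 1511)
327^16 = (327^8)^2 ≡ 4^2 = 16 ≡ 16 (mod 1511)
327^29 = 327^16 · 327^8 · 327^4 · 327^1 ≡ 16 · 4 · 2 · 327 ≡ 1059 (mod 1511).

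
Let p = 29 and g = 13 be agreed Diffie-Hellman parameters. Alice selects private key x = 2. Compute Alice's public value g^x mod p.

24

Public value = 13^2 mod 29.
13^1 ≡ 13 (mod 29)
13^2 = (13^1)^2 ≡ 13^2 = 169 ≡ 24 (mod 29)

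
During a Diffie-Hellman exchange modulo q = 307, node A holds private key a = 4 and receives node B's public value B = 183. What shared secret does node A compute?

62

Shared key K = 183^4 mod 307.
183^1 ≡ 183 (mod 307)
183^2 = (183^1)^2 ≡ 183^2 = 33489 ≡ 26 (mod 307)
183^4 = (183^2)^2 ≡ 26^2 = 676 ≡ 62 (mod 307)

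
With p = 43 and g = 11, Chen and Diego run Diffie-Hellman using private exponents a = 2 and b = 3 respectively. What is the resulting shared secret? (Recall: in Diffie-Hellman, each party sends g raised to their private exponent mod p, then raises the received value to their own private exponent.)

4

Chen sends A = g^a mod p = 11^2 mod 43.
11^1 ≡ 11 (mod 43)
11^2 = (11^1)^2 ≡ 11^2 = 121 ≡ 35 (mod 43)
So A = 35. Diego then computes K = A^b mod p = 35^3 mod 43.
35^1 ≡ 35 (mod 43)
35^2 = (35^1)^2 ≡ 35^2 = 1225 ≡ 21 (mod 43)
35^3 = 35^2 · 35^1 ≡ 21 · 35 ≡ 4 (mod 43).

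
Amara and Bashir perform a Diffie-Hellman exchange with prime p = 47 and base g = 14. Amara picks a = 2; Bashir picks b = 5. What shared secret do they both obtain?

Bashir sends B = g^b mod p = 14^5 mod 47.
14^1 ≡ 14 (mod 47)
14^2 = (14^1)^2 ≡ 14^2 = 196 ≡ 8 (mod 47)
14^4 = (14^2)^2 ≡ 8^2 = 64 ≡ 17 (mod 47)
14^5 = 14^4 · 14^1 ≡ 17 · 14 ≡ 3 (mod 47).
So B = 3. Amara then computes K = B^a mod p = 3^2 mod 47.
3^1 ≡ 3 (mod 47)
3^2 = (3^1)^2 ≡ 3^2 = 9 ≡ 9 (mod 47)

9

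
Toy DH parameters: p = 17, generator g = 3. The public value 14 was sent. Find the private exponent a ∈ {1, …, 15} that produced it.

Try successive powers of 3 modulo 17:
3^1 ≡ 3
3^2 ≡ 9
3^3 ≡ 10
3^4 ≡ 13
3^5 ≡ 5
3^6 ≡ 15
3^7 ≡ 11
3^8 ≡ 16
3^9 ≡ 14
Found: a = 9.

9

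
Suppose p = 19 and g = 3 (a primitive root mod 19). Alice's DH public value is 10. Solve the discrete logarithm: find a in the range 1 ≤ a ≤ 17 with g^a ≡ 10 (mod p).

11

Try successive powers of 3 modulo 19:
3^1 ≡ 3
3^2 ≡ 9
3^3 ≡ 8
3^4 ≡ 5
3^5 ≡ 15
3^6 ≡ 7
3^7 ≡ 2
3^8 ≡ 6
3^9 ≡ 18
3^10 ≡ 16
3^11 ≡ 10
Found: a = 11.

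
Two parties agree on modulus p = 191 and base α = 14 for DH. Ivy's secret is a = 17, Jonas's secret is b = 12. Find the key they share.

6

Jonas sends B = α^b mod p = 14^12 mod 191.
14^1 ≡ 14 (mod 191)
14^2 = (14^1)^2 ≡ 14^2 = 196 ≡ 5 (mod 191)
14^4 = (14^2)^2 ≡ 5^2 = 25 ≡ 25 (mod 191)
14^8 = (14^4)^2 ≡ 25^2 = 625 ≡ 52 (mod 191)
14^12 = 14^8 · 14^4 ≡ 52 · 25 ≡ 154 (mod 191).
So B = 154. Ivy then computes K = B^a mod p = 154^17 mod 191.
154^1 ≡ 154 (mod 191)
154^2 = (154^1)^2 ≡ 154^2 = 23716 ≡ 32 (mod 191)
154^4 = (154^2)^2 ≡ 32^2 = 1024 ≡ 69 (mod 191)
154^8 = (154^4)^2 ≡ 69^2 = 4761 ≡ 177 (mod 191)
154^16 = (154^8)^2 ≡ 177^2 = 31329 ≡ 5 (mod 191)
154^17 = 154^16 · 154^1 ≡ 5 · 154 ≡ 6 (mod 191).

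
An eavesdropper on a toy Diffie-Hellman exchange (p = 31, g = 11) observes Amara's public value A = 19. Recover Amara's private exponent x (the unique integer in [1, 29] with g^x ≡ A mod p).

Try successive powers of 11 modulo 31:
11^1 ≡ 11
11^2 ≡ 28
11^3 ≡ 29
11^4 ≡ 9
11^5 ≡ 6
11^6 ≡ 4
11^7 ≡ 13
11^8 ≡ 19
Found: x = 8.

8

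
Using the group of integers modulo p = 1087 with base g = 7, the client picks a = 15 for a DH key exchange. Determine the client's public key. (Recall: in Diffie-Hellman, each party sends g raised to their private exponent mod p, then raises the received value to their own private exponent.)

948

Public value = 7^{15} \pmod{1087}.
7^1 ≡ 7 (mod 1087)
7^2 = (7^1)^2 ≡ 7^2 = 49 ≡ 49 (mod 1087)
7^4 = (7^2)^2 ≡ 49^2 = 2401 ≡ 227 (mod 1087)
7^8 = (7^4)^2 ≡ 227^2 = 51529 ≡ 440 (mod 1087)
7^15 = 7^8 · 7^4 · 7^2 · 7^1 ≡ 440 · 227 · 49 · 7 ≡ 948 (mod 1087).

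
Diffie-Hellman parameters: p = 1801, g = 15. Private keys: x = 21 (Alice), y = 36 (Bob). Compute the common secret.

Alice sends A = g^x mod p = 15^21 mod 1801.
15^1 ≡ 15 (mod 1801)
15^2 = (15^1)^2 ≡ 15^2 = 225 ≡ 225 (mod 1801)
15^4 = (15^2)^2 ≡ 225^2 = 50625 ≡ 197 (mod 1801)
15^8 = (15^4)^2 ≡ 197^2 = 38809 ≡ 988 (mod 1801)
15^16 = (15^8)^2 ≡ 988^2 = 976144 ≡ 2 (mod 1801)
15^21 = 15^16 · 15^4 · 15^1 ≡ 2 · 197 · 15 ≡ 507 (mod 1801).
So A = 507. Bob then computes K = A^y mod p = 507^36 mod 1801.
507^1 ≡ 507 (mod 1801)
507^2 = (507^1)^2 ≡ 507^2 = 257049 ≡ 1307 (mod 1801)
507^4 = (507^2)^2 ≡ 1307^2 = 1708249 ≡ 901 (mod 1801)
507^8 = (507^4)^2 ≡ 901^2 = 811801 ≡ 1351 (mod 1801)
507^16 = (507^8)^2 ≡ 1351^2 = 1825201 ≡ 788 (mod 1801)
507^32 = (507^16)^2 ≡ 788^2 = 620944 ≡ 1400 (mod 1801)
507^36 = 507^32 · 507^4 ≡ 1400 · 901 ≡ 700 (mod 1801).

700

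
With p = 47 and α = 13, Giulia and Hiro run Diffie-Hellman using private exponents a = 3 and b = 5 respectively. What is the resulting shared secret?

Giulia sends A = α^a mod p = 13^3 mod 47.
13^1 ≡ 13 (mod 47)
13^2 = (13^1)^2 ≡ 13^2 = 169 ≡ 28 (mod 47)
13^3 = 13^2 · 13^1 ≡ 28 · 13 ≡ 35 (mod 47).
So A = 35. Hiro then computes K = A^b mod p = 35^5 mod 47.
35^1 ≡ 35 (mod 47)
35^2 = (35^1)^2 ≡ 35^2 = 1225 ≡ 3 (mod 47)
35^4 = (35^2)^2 ≡ 3^2 = 9 ≡ 9 (mod 47)
35^5 = 35^4 · 35^1 ≡ 9 · 35 ≡ 33 (mod 47).

33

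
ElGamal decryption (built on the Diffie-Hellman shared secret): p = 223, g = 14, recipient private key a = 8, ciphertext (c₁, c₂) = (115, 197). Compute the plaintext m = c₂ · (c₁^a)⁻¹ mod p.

Shared mask s = c₁^a mod p = 115^8 mod 223.
115^1 ≡ 115 (mod 223)
115^2 = (115^1)^2 ≡ 115^2 = 13225 ≡ 68 (mod 223)
115^4 = (115^2)^2 ≡ 68^2 = 4624 ≡ 164 (mod 223)
115^8 = (115^4)^2 ≡ 164^2 = 26896 ≡ 136 (mod 223)
So s = 136; s⁻¹ ≡ 41 (mod 223).
m = c₂ · s⁻¹ mod 223 = 197 · 41 mod 223 = 49.

49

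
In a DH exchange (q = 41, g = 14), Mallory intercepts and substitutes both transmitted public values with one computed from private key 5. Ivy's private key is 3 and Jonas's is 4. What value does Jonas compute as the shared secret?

Jonas receives Mallory's public value M = 14^5 mod 41 instead of the honest one.
14^1 ≡ 14 (mod 41)
14^2 = (14^1)^2 ≡ 14^2 = 196 ≡ 32 (mod 41)
14^4 = (14^2)^2 ≡ 32^2 = 1024 ≡ 40 (mod 41)
14^5 = 14^4 · 14^1 ≡ 40 · 14 ≡ 27 (mod 41).
So M = 27. Jonas computes K = M^4 mod 41.
27^1 ≡ 27 (mod 41)
27^2 = (27^1)^2 ≡ 27^2 = 729 ≡ 32 (mod 41)
27^4 = (27^2)^2 ≡ 32^2 = 1024 ≡ 40 (mod 41)

40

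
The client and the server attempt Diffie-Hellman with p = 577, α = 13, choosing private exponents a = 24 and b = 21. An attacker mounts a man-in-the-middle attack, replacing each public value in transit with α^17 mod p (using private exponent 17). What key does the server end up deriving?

87

The server receives an attacker's public value M = 13^17 mod 577 instead of the honest one.
13^1 ≡ 13 (mod 577)
13^2 = (13^1)^2 ≡ 13^2 = 169 ≡ 169 (mod 577)
13^4 = (13^2)^2 ≡ 169^2 = 28561 ≡ 288 (mod 577)
13^8 = (13^4)^2 ≡ 288^2 = 82944 ≡ 433 (mod 577)
13^16 = (13^8)^2 ≡ 433^2 = 187489 ≡ 541 (mod 577)
13^17 = 13^16 · 13^1 ≡ 541 · 13 ≡ 109 (mod 577).
So M = 109. The server computes K = M^21 mod 577.
109^1 ≡ 109 (mod 577)
109^2 = (109^1)^2 ≡ 109^2 = 11881 ≡ 341 (mod 577)
109^4 = (109^2)^2 ≡ 341^2 = 116281 ≡ 304 (mod 577)
109^8 = (109^4)^2 ≡ 304^2 = 92416 ≡ 96 (mod 577)
109^16 = (109^8)^2 ≡ 96^2 = 9216 ≡ 561 (mod 577)
109^21 = 109^16 · 109^4 · 109^1 ≡ 561 · 304 · 109 ≡ 87 (mod 577).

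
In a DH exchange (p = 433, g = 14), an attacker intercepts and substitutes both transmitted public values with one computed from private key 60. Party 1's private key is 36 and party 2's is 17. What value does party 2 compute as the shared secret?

Party 2 receives an attacker's public value M = 14^60 mod 433 instead of the honest one.
14^1 ≡ 14 (mod 433)
14^2 = (14^1)^2 ≡ 14^2 = 196 ≡ 196 (mod 433)
14^4 = (14^2)^2 ≡ 196^2 = 38416 ≡ 312 (mod 433)
14^8 = (14^4)^2 ≡ 312^2 = 97344 ≡ 352 (mod 433)
14^16 = (14^8)^2 ≡ 352^2 = 123904 ≡ 66 (mod 433)
14^32 = (14^16)^2 ≡ 66^2 = 4356 ≡ 26 (mod 433)
14^60 = 14^32 · 14^16 · 14^8 · 14^4 ≡ 26 · 66 · 352 · 312 ≡ 363 (mod 433).
So M = 363. Party 2 computes K = M^17 mod 433.
363^1 ≡ 363 (mod 433)
363^2 = (363^1)^2 ≡ 363^2 = 131769 ≡ 137 (mod 433)
363^4 = (363^2)^2 ≡ 137^2 = 18769 ≡ 150 (mod 433)
363^8 = (363^4)^2 ≡ 150^2 = 22500 ≡ 417 (mod 433)
363^16 = (363^8)^2 ≡ 417^2 = 173889 ≡ 256 (mod 433)
363^17 = 363^16 · 363^1 ≡ 256 · 363 ≡ 266 (mod 433).

266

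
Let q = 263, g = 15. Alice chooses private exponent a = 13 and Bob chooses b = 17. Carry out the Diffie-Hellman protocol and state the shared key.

232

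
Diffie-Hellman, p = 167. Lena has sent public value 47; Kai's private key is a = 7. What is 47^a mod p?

Shared key K = 47^7 mod 167.
47^1 ≡ 47 (mod 167)
47^2 = (47^1)^2 ≡ 47^2 = 2209 ≡ 38 (mod 167)
47^4 = (47^2)^2 ≡ 38^2 = 1444 ≡ 108 (mod 167)
47^7 = 47^4 · 47^2 · 47^1 ≡ 108 · 38 · 47 ≡ 3 (mod 167).

3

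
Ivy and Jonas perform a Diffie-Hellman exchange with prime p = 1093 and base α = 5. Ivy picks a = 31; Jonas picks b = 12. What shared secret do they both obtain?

630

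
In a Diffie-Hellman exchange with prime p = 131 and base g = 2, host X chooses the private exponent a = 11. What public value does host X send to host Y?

Public value = 2^11 mod 131.
2^1 ≡ 2 (mod 131)
2^2 = (2^1)^2 ≡ 2^2 = 4 ≡ 4 (mod 131)
2^4 = (2^2)^2 ≡ 4^2 = 16 ≡ 16 (mod 131)
2^8 = (2^4)^2 ≡ 16^2 = 256 ≡ 125 (mod 131)
2^11 = 2^8 · 2^2 · 2^1 ≡ 125 · 4 · 2 ≡ 83 (mod 131).

83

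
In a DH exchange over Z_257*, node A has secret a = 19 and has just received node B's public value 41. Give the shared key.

90

Shared key K = 41^19 mod 257.
41^1 ≡ 41 (mod 257)
41^2 = (41^1)^2 ≡ 41^2 = 1681 ≡ 139 (mod 257)
41^4 = (41^2)^2 ≡ 139^2 = 19321 ≡ 46 (mod 257)
41^8 = (41^4)^2 ≡ 46^2 = 2116 ≡ 60 (mod 257)
41^16 = (41^8)^2 ≡ 60^2 = 3600 ≡ 2 (mod 257)
41^19 = 41^16 · 41^2 · 41^1 ≡ 2 · 139 · 41 ≡ 90 (mod 257).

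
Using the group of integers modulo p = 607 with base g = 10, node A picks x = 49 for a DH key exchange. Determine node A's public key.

213

Public value = 10^{49} \pmod{607}.
10^1 ≡ 10 (mod 607)
10^2 = (10^1)^2 ≡ 10^2 = 100 ≡ 100 (mod 607)
10^4 = (10^2)^2 ≡ 100^2 = 10000 ≡ 288 (mod 607)
10^8 = (10^4)^2 ≡ 288^2 = 82944 ≡ 392 (mod 607)
10^16 = (10^8)^2 ≡ 392^2 = 153664 ≡ 93 (mod 607)
10^32 = (10^16)^2 ≡ 93^2 = 8649 ≡ 151 (mod 607)
10^49 = 10^32 · 10^16 · 10^1 ≡ 151 · 93 · 10 ≡ 213 (mod 607).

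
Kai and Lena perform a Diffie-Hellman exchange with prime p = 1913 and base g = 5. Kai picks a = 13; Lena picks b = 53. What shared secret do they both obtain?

523

Kai sends A = g^a mod p = 5^13 mod 1913.
5^1 ≡ 5 (mod 1913)
5^2 = (5^1)^2 ≡ 5^2 = 25 ≡ 25 (mod 1913)
5^4 = (5^2)^2 ≡ 25^2 = 625 ≡ 625 (mod 1913)
5^8 = (5^4)^2 ≡ 625^2 = 390625 ≡ 373 (mod 1913)
5^13 = 5^8 · 5^4 · 5^1 ≡ 373 · 625 · 5 ≡ 608 (mod 1913).
So A = 608. Lena then computes K = A^b mod p = 608^53 mod 1913.
608^1 ≡ 608 (mod 1913)
608^2 = (608^1)^2 ≡ 608^2 = 369664 ≡ 455 (mod 1913)
608^4 = (608^2)^2 ≡ 455^2 = 207025 ≡ 421 (mod 1913)
608^8 = (608^4)^2 ≡ 421^2 = 177241 ≡ 1245 (mod 1913)
608^16 = (608^8)^2 ≡ 1245^2 = 1550025 ≡ 495 (mod 1913)
608^32 = (608^16)^2 ≡ 495^2 = 245025 ≡ 161 (mod 1913)
608^53 = 608^32 · 608^16 · 608^4 · 608^1 ≡ 161 · 495 · 421 · 608 ≡ 523 (mod 1913).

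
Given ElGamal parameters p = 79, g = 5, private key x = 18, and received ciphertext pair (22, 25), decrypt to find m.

44

Shared mask s = c₁^x mod p = 22^18 mod 79.
22^1 ≡ 22 (mod 79)
22^2 = (22^1)^2 ≡ 22^2 = 484 ≡ 10 (mod 79)
22^4 = (22^2)^2 ≡ 10^2 = 100 ≡ 21 (mod 79)
22^8 = (22^4)^2 ≡ 21^2 = 441 ≡ 46 (mod 79)
22^16 = (22^8)^2 ≡ 46^2 = 2116 ≡ 62 (mod 79)
22^18 = 22^16 · 22^2 ≡ 62 · 10 ≡ 67 (mod 79).
So s = 67; s⁻¹ ≡ 46 (mod 79).
m = c₂ · s⁻¹ mod 79 = 25 · 46 mod 79 = 44.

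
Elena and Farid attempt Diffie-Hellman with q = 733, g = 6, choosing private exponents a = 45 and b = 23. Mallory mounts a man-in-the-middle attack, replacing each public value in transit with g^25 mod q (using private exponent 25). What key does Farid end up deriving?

422

Farid receives Mallory's public value M = 6^25 mod 733 instead of the honest one.
6^1 ≡ 6 (mod 733)
6^2 = (6^1)^2 ≡ 6^2 = 36 ≡ 36 (mod 733)
6^4 = (6^2)^2 ≡ 36^2 = 1296 ≡ 563 (mod 733)
6^8 = (6^4)^2 ≡ 563^2 = 316969 ≡ 313 (mod 733)
6^16 = (6^8)^2 ≡ 313^2 = 97969 ≡ 480 (mod 733)
6^25 = 6^16 · 6^8 · 6^1 ≡ 480 · 313 · 6 ≡ 583 (mod 733).
So M = 583. Farid computes K = M^23 mod 733.
583^1 ≡ 583 (mod 733)
583^2 = (583^1)^2 ≡ 583^2 = 339889 ≡ 510 (mod 733)
583^4 = (583^2)^2 ≡ 510^2 = 260100 ≡ 618 (mod 733)
583^8 = (583^4)^2 ≡ 618^2 = 381924 ≡ 31 (mod 733)
583^16 = (583^8)^2 ≡ 31^2 = 961 ≡ 228 (mod 733)
583^23 = 583^16 · 583^4 · 583^2 · 583^1 ≡ 228 · 618 · 510 · 583 ≡ 422 (mod 733).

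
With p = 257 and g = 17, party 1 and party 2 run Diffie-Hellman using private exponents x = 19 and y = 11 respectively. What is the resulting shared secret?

240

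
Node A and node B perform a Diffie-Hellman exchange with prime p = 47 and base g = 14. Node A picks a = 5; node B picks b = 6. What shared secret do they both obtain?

24

Node B sends B = g^b mod p = 14^6 mod 47.
14^1 ≡ 14 (mod 47)
14^2 = (14^1)^2 ≡ 14^2 = 196 ≡ 8 (mod 47)
14^4 = (14^2)^2 ≡ 8^2 = 64 ≡ 17 (mod 47)
14^6 = 14^4 · 14^2 ≡ 17 · 8 ≡ 42 (mod 47).
So B = 42. Node A then computes K = B^a mod p = 42^5 mod 47.
42^1 ≡ 42 (mod 47)
42^2 = (42^1)^2 ≡ 42^2 = 1764 ≡ 25 (mod 47)
42^4 = (42^2)^2 ≡ 25^2 = 625 ≡ 14 (mod 47)
42^5 = 42^4 · 42^1 ≡ 14 · 42 ≡ 24 (mod 47).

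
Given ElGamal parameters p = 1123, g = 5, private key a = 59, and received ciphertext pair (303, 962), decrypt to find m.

Shared mask s = c₁^a mod p = 303^59 mod 1123.
303^1 ≡ 303 (mod 1123)
303^2 = (303^1)^2 ≡ 303^2 = 91809 ≡ 846 (mod 1123)
303^4 = (303^2)^2 ≡ 846^2 = 715716 ≡ 365 (mod 1123)
303^8 = (303^4)^2 ≡ 365^2 = 133225 ≡ 711 (mod 1123)
303^16 = (303^8)^2 ≡ 711^2 = 505521 ≡ 171 (mod 1123)
303^32 = (303^16)^2 ≡ 171^2 = 29241 ≡ 43 (mod 1123)
303^59 = 303^32 · 303^16 · 303^8 · 303^2 · 303^1 ≡ 43 · 171 · 711 · 846 · 303 ≡ 485 (mod 1123).
So s = 485; s⁻¹ ≡ 389 (mod 1123).
m = c₂ · s⁻¹ mod 1123 = 962 · 389 mod 1123 = 259.

259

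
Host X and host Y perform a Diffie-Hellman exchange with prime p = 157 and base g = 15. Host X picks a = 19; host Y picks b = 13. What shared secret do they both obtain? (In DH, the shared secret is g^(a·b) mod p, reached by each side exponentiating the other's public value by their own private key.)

107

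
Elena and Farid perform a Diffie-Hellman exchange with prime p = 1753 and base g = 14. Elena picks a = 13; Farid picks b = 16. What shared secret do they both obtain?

1188

Elena sends A = g^a mod p = 14^13 mod 1753.
14^1 ≡ 14 (mod 1753)
14^2 = (14^1)^2 ≡ 14^2 = 196 ≡ 196 (mod 1753)
14^4 = (14^2)^2 ≡ 196^2 = 38416 ≡ 1603 (mod 1753)
14^8 = (14^4)^2 ≡ 1603^2 = 2569609 ≡ 1464 (mod 1753)
14^13 = 14^8 · 14^4 · 14^1 ≡ 1464 · 1603 · 14 ≡ 362 (mod 1753).
So A = 362. Farid then computes K = A^b mod p = 362^16 mod 1753.
362^1 ≡ 362 (mod 1753)
362^2 = (362^1)^2 ≡ 362^2 = 131044 ≡ 1322 (mod 1753)
362^4 = (362^2)^2 ≡ 1322^2 = 1747684 ≡ 1696 (mod 1753)
362^8 = (362^4)^2 ≡ 1696^2 = 2876416 ≡ 1496 (mod 1753)
362^16 = (362^8)^2 ≡ 1496^2 = 2238016 ≡ 1188 (mod 1753)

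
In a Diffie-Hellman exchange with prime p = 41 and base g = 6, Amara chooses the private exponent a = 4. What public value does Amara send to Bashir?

25

Public value = 6^4 (mod 41).
6^1 ≡ 6 (mod 41)
6^2 = (6^1)^2 ≡ 6^2 = 36 ≡ 36 (mod 41)
6^4 = (6^2)^2 ≡ 36^2 = 1296 ≡ 25 (mod 41)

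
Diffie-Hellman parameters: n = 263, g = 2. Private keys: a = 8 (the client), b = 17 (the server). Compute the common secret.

The server sends B = g^b mod n = 2^17 mod 263.
2^1 ≡ 2 (mod 263)
2^2 = (2^1)^2 ≡ 2^2 = 4 ≡ 4 (mod 263)
2^4 = (2^2)^2 ≡ 4^2 = 16 ≡ 16 (mod 263)
2^8 = (2^4)^2 ≡ 16^2 = 256 ≡ 256 (mod 263)
2^16 = (2^8)^2 ≡ 256^2 = 65536 ≡ 49 (mod 263)
2^17 = 2^16 · 2^1 ≡ 49 · 2 ≡ 98 (mod 263).
So B = 98. The client then computes K = B^a mod n = 98^8 mod 263.
98^1 ≡ 98 (mod 263)
98^2 = (98^1)^2 ≡ 98^2 = 9604 ≡ 136 (mod 263)
98^4 = (98^2)^2 ≡ 136^2 = 18496 ≡ 86 (mod 263)
98^8 = (98^4)^2 ≡ 86^2 = 7396 ≡ 32 (mod 263)

32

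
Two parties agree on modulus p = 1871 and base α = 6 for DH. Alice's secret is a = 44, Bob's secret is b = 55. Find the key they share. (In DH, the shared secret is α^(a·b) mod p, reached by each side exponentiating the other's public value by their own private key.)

Alice sends A = α^a mod p = 6^44 mod 1871.
6^1 ≡ 6 (mod 1871)
6^2 = (6^1)^2 ≡ 6^2 = 36 ≡ 36 (mod 1871)
6^4 = (6^2)^2 ≡ 36^2 = 1296 ≡ 1296 (mod 1871)
6^8 = (6^4)^2 ≡ 1296^2 = 1679616 ≡ 1329 (mod 1871)
6^16 = (6^8)^2 ≡ 1329^2 = 1766241 ≡ 17 (mod 1871)
6^32 = (6^16)^2 ≡ 17^2 = 289 ≡ 289 (mod 1871)
6^44 = 6^32 · 6^8 · 6^4 ≡ 289 · 1329 · 1296 ≡ 652 (mod 1871).
So A = 652. Bob then computes K = A^b mod p = 652^55 mod 1871.
652^1 ≡ 652 (mod 1871)
652^2 = (652^1)^2 ≡ 652^2 = 425104 ≡ 387 (mod 1871)
652^4 = (652^2)^2 ≡ 387^2 = 149769 ≡ 89 (mod 1871)
652^8 = (652^4)^2 ≡ 89^2 = 7921 ≡ 437 (mod 1871)
652^16 = (652^8)^2 ≡ 437^2 = 190969 ≡ 127 (mod 1871)
652^32 = (652^16)^2 ≡ 127^2 = 16129 ≡ 1161 (mod 1871)
652^55 = 652^32 · 652^16 · 652^4 · 652^2 · 652^1 ≡ 1161 · 127 · 89 · 387 · 652 ≡ 624 (mod 1871).

624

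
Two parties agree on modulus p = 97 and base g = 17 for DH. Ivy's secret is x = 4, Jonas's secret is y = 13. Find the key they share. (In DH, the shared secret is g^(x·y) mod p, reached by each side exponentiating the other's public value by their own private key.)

93

Jonas sends B = g^y mod p = 17^13 mod 97.
17^1 ≡ 17 (mod 97)
17^2 = (17^1)^2 ≡ 17^2 = 289 ≡ 95 (mod 97)
17^4 = (17^2)^2 ≡ 95^2 = 9025 ≡ 4 (mod 97)
17^8 = (17^4)^2 ≡ 4^2 = 16 ≡ 16 (mod 97)
17^13 = 17^8 · 17^4 · 17^1 ≡ 16 · 4 · 17 ≡ 21 (mod 97).
So B = 21. Ivy then computes K = B^x mod p = 21^4 mod 97.
21^1 ≡ 21 (mod 97)
21^2 = (21^1)^2 ≡ 21^2 = 441 ≡ 53 (mod 97)
21^4 = (21^2)^2 ≡ 53^2 = 2809 ≡ 93 (mod 97)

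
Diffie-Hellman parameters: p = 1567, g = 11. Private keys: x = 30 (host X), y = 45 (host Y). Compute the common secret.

1094

Host X sends A = g^x mod p = 11^30 mod 1567.
11^1 ≡ 11 (mod 1567)
11^2 = (11^1)^2 ≡ 11^2 = 121 ≡ 121 (mod 1567)
11^4 = (11^2)^2 ≡ 121^2 = 14641 ≡ 538 (mod 1567)
11^8 = (11^4)^2 ≡ 538^2 = 289444 ≡ 1116 (mod 1567)
11^16 = (11^8)^2 ≡ 1116^2 = 1245456 ≡ 1258 (mod 1567)
11^30 = 11^16 · 11^8 · 11^4 · 11^2 ≡ 1258 · 1116 · 538 · 121 ≡ 815 (mod 1567).
So A = 815. Host Y then computes K = A^y mod p = 815^45 mod 1567.
815^1 ≡ 815 (mod 1567)
815^2 = (815^1)^2 ≡ 815^2 = 664225 ≡ 1384 (mod 1567)
815^4 = (815^2)^2 ≡ 1384^2 = 1915456 ≡ 582 (mod 1567)
815^8 = (815^4)^2 ≡ 582^2 = 338724 ≡ 252 (mod 1567)
815^16 = (815^8)^2 ≡ 252^2 = 63504 ≡ 824 (mod 1567)
815^32 = (815^16)^2 ≡ 824^2 = 678976 ≡ 465 (mod 1567)
815^45 = 815^32 · 815^8 · 815^4 · 815^1 ≡ 465 · 252 · 582 · 815 ≡ 1094 (mod 1567).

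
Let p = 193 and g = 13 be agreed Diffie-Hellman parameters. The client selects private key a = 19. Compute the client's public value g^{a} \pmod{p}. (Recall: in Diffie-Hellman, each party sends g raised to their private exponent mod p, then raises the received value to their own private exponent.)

11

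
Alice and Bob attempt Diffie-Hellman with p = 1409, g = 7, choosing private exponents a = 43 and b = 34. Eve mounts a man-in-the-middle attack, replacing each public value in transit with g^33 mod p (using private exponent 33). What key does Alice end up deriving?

Alice receives Eve's public value M = 7^33 mod 1409 instead of the honest one.
7^1 ≡ 7 (mod 1409)
7^2 = (7^1)^2 ≡ 7^2 = 49 ≡ 49 (mod 1409)
7^4 = (7^2)^2 ≡ 49^2 = 2401 ≡ 992 (mod 1409)
7^8 = (7^4)^2 ≡ 992^2 = 984064 ≡ 582 (mod 1409)
7^16 = (7^8)^2 ≡ 582^2 = 338724 ≡ 564 (mod 1409)
7^32 = (7^16)^2 ≡ 564^2 = 318096 ≡ 1071 (mod 1409)
7^33 = 7^32 · 7^1 ≡ 1071 · 7 ≡ 452 (mod 1409).
So M = 452. Alice computes K = M^43 mod 1409.
452^1 ≡ 452 (mod 1409)
452^2 = (452^1)^2 ≡ 452^2 = 204304 ≡ 1408 (mod 1409)
452^4 = (452^2)^2 ≡ 1408^2 = 1982464 ≡ 1 (mod 1409)
452^8 = (452^4)^2 ≡ 1^2 = 1 ≡ 1 (mod 1409)
452^16 = (452^8)^2 ≡ 1^2 = 1 ≡ 1 (mod 1409)
452^32 = (452^16)^2 ≡ 1^2 = 1 ≡ 1 (mod 1409)
452^43 = 452^32 · 452^8 · 452^2 · 452^1 ≡ 1 · 1 · 1408 · 452 ≡ 957 (mod 1409).

957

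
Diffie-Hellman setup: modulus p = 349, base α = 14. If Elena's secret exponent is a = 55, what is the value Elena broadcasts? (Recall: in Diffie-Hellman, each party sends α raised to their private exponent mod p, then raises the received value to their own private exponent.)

Public value = 14^55 (mod 349).
14^1 ≡ 14 (mod 349)
14^2 = (14^1)^2 ≡ 14^2 = 196 ≡ 196 (mod 349)
14^4 = (14^2)^2 ≡ 196^2 = 38416 ≡ 26 (mod 349)
14^8 = (14^4)^2 ≡ 26^2 = 676 ≡ 327 (mod 349)
14^16 = (14^8)^2 ≡ 327^2 = 106929 ≡ 135 (mod 349)
14^32 = (14^16)^2 ≡ 135^2 = 18225 ≡ 77 (mod 349)
14^55 = 14^32 · 14^16 · 14^4 · 14^2 · 14^1 ≡ 77 · 135 · 26 · 196 · 14 ≡ 68 (mod 349).

68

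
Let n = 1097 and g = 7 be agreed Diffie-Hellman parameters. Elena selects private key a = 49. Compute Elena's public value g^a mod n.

994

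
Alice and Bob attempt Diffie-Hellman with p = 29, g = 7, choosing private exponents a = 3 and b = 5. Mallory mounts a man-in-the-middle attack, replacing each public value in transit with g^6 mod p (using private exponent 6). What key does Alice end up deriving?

Alice receives Mallory's public value M = 7^6 mod 29 instead of the honest one.
7^1 ≡ 7 (mod 29)
7^2 = (7^1)^2 ≡ 7^2 = 49 ≡ 20 (mod 29)
7^4 = (7^2)^2 ≡ 20^2 = 400 ≡ 23 (mod 29)
7^6 = 7^4 · 7^2 ≡ 23 · 20 ≡ 25 (mod 29).
So M = 25. Alice computes K = M^3 mod 29.
25^1 ≡ 25 (mod 29)
25^2 = (25^1)^2 ≡ 25^2 = 625 ≡ 16 (mod 29)
25^3 = 25^2 · 25^1 ≡ 16 · 25 ≡ 23 (mod 29).

23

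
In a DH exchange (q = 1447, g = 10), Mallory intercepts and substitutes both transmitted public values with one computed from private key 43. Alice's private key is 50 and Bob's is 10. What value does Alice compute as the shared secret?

Alice receives Mallory's public value M = 10^43 mod 1447 instead of the honest one.
10^1 ≡ 10 (mod 1447)
10^2 = (10^1)^2 ≡ 10^2 = 100 ≡ 100 (mod 1447)
10^4 = (10^2)^2 ≡ 100^2 = 10000 ≡ 1318 (mod 1447)
10^8 = (10^4)^2 ≡ 1318^2 = 1737124 ≡ 724 (mod 1447)
10^16 = (10^8)^2 ≡ 724^2 = 524176 ≡ 362 (mod 1447)
10^32 = (10^16)^2 ≡ 362^2 = 131044 ≡ 814 (mod 1447)
10^43 = 10^32 · 10^8 · 10^2 · 10^1 ≡ 814 · 724 · 100 · 10 ≡ 393 (mod 1447).
So M = 393. Alice computes K = M^50 mod 1447.
393^1 ≡ 393 (mod 1447)
393^2 = (393^1)^2 ≡ 393^2 = 154449 ≡ 1067 (mod 1447)
393^4 = (393^2)^2 ≡ 1067^2 = 1138489 ≡ 1147 (mod 1447)
393^8 = (393^4)^2 ≡ 1147^2 = 1315609 ≡ 286 (mod 1447)
393^16 = (393^8)^2 ≡ 286^2 = 81796 ≡ 764 (mod 1447)
393^32 = (393^16)^2 ≡ 764^2 = 583696 ≡ 555 (mod 1447)
393^50 = 393^32 · 393^16 · 393^2 ≡ 555 · 764 · 1067 ≡ 191 (mod 1447).

191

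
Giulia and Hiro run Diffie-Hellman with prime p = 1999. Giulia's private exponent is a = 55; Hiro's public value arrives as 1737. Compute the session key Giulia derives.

Shared key K = 1737^55 mod 1999.
1737^1 ≡ 1737 (mod 1999)
1737^2 = (1737^1)^2 ≡ 1737^2 = 3017169 ≡ 678 (mod 1999)
1737^4 = (1737^2)^2 ≡ 678^2 = 459684 ≡ 1913 (mod 1999)
1737^8 = (1737^4)^2 ≡ 1913^2 = 3659569 ≡ 1399 (mod 1999)
1737^16 = (1737^8)^2 ≡ 1399^2 = 1957201 ≡ 180 (mod 1999)
1737^32 = (1737^16)^2 ≡ 180^2 = 32400 ≡ 416 (mod 1999)
1737^55 = 1737^32 · 1737^16 · 1737^4 · 1737^2 · 1737^1 ≡ 416 · 180 · 1913 · 678 · 1737 ≡ 101 (mod 1999).

101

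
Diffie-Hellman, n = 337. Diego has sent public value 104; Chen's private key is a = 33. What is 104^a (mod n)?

Shared key K = 104^33 mod 337.
104^1 ≡ 104 (mod 337)
104^2 = (104^1)^2 ≡ 104^2 = 10816 ≡ 32 (mod 337)
104^4 = (104^2)^2 ≡ 32^2 = 1024 ≡ 13 (mod 337)
104^8 = (104^4)^2 ≡ 13^2 = 169 ≡ 169 (mod 337)
104^16 = (104^8)^2 ≡ 169^2 = 28561 ≡ 253 (mod 337)
104^32 = (104^16)^2 ≡ 253^2 = 64009 ≡ 316 (mod 337)
104^33 = 104^32 · 104^1 ≡ 316 · 104 ≡ 175 (mod 337).

175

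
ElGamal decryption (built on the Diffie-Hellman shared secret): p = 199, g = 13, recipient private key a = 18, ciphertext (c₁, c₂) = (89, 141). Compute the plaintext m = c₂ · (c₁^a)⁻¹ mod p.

Shared mask s = c₁^a mod p = 89^18 mod 199.
89^1 ≡ 89 (mod 199)
89^2 = (89^1)^2 ≡ 89^2 = 7921 ≡ 160 (mod 199)
89^4 = (89^2)^2 ≡ 160^2 = 25600 ≡ 128 (mod 199)
89^8 = (89^4)^2 ≡ 128^2 = 16384 ≡ 66 (mod 199)
89^16 = (89^8)^2 ≡ 66^2 = 4356 ≡ 177 (mod 199)
89^18 = 89^16 · 89^2 ≡ 177 · 160 ≡ 62 (mod 199).
So s = 62; s⁻¹ ≡ 61 (mod 199).
m = c₂ · s⁻¹ mod 199 = 141 · 61 mod 199 = 44.

44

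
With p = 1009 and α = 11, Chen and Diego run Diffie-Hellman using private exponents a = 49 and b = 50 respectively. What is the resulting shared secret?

251

Chen sends A = α^a mod p = 11^49 mod 1009.
11^1 ≡ 11 (mod 1009)
11^2 = (11^1)^2 ≡ 11^2 = 121 ≡ 121 (mod 1009)
11^4 = (11^2)^2 ≡ 121^2 = 14641 ≡ 515 (mod 1009)
11^8 = (11^4)^2 ≡ 515^2 = 265225 ≡ 867 (mod 1009)
11^16 = (11^8)^2 ≡ 867^2 = 751689 ≡ 993 (mod 1009)
11^32 = (11^16)^2 ≡ 993^2 = 986049 ≡ 256 (mod 1009)
11^49 = 11^32 · 11^16 · 11^1 ≡ 256 · 993 · 11 ≡ 349 (mod 1009).
So A = 349. Diego then computes K = A^b mod p = 349^50 mod 1009.
349^1 ≡ 349 (mod 1009)
349^2 = (349^1)^2 ≡ 349^2 = 121801 ≡ 721 (mod 1009)
349^4 = (349^2)^2 ≡ 721^2 = 519841 ≡ 206 (mod 1009)
349^8 = (349^4)^2 ≡ 206^2 = 42436 ≡ 58 (mod 1009)
349^16 = (349^8)^2 ≡ 58^2 = 3364 ≡ 337 (mod 1009)
349^32 = (349^16)^2 ≡ 337^2 = 113569 ≡ 561 (mod 1009)
349^50 = 349^32 · 349^16 · 349^2 ≡ 561 · 337 · 721 ≡ 251 (mod 1009).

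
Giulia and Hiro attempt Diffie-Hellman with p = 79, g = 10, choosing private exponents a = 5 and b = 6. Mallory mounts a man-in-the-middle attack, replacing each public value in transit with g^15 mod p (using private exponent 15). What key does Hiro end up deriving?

Hiro receives Mallory's public value M = 10^15 mod 79 instead of the honest one.
10^1 ≡ 10 (mod 79)
10^2 = (10^1)^2 ≡ 10^2 = 100 ≡ 21 (mod 79)
10^4 = (10^2)^2 ≡ 21^2 = 441 ≡ 46 (mod 79)
10^8 = (10^4)^2 ≡ 46^2 = 2116 ≡ 62 (mod 79)
10^15 = 10^8 · 10^4 · 10^2 · 10^1 ≡ 62 · 46 · 21 · 10 ≡ 21 (mod 79).
So M = 21. Hiro computes K = M^6 mod 79.
21^1 ≡ 21 (mod 79)
21^2 = (21^1)^2 ≡ 21^2 = 441 ≡ 46 (mod 79)
21^4 = (21^2)^2 ≡ 46^2 = 2116 ≡ 62 (mod 79)
21^6 = 21^4 · 21^2 ≡ 62 · 46 ≡ 8 (mod 79).

8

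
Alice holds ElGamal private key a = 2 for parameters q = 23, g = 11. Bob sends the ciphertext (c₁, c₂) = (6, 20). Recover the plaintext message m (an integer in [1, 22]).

Shared mask s = c₁^a mod q = 6^2 mod 23.
6^1 ≡ 6 (mod 23)
6^2 = (6^1)^2 ≡ 6^2 = 36 ≡ 13 (mod 23)
So s = 13; s⁻¹ ≡ 16 (mod 23).
m = c₂ · s⁻¹ mod 23 = 20 · 16 mod 23 = 21.

21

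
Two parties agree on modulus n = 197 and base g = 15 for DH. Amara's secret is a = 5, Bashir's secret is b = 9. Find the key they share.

148

Amara sends A = g^a mod n = 15^5 mod 197.
15^1 ≡ 15 (mod 197)
15^2 = (15^1)^2 ≡ 15^2 = 225 ≡ 28 (mod 197)
15^4 = (15^2)^2 ≡ 28^2 = 784 ≡ 193 (mod 197)
15^5 = 15^4 · 15^1 ≡ 193 · 15 ≡ 137 (mod 197).
So A = 137. Bashir then computes K = A^b mod n = 137^9 mod 197.
137^1 ≡ 137 (mod 197)
137^2 = (137^1)^2 ≡ 137^2 = 18769 ≡ 54 (mod 197)
137^4 = (137^2)^2 ≡ 54^2 = 2916 ≡ 158 (mod 197)
137^8 = (137^4)^2 ≡ 158^2 = 24964 ≡ 142 (mod 197)
137^9 = 137^8 · 137^1 ≡ 142 · 137 ≡ 148 (mod 197).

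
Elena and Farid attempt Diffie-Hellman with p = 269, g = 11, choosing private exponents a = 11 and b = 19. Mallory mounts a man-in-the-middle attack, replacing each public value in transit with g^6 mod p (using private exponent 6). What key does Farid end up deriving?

38

Farid receives Mallory's public value M = 11^6 mod 269 instead of the honest one.
11^1 ≡ 11 (mod 269)
11^2 = (11^1)^2 ≡ 11^2 = 121 ≡ 121 (mod 269)
11^4 = (11^2)^2 ≡ 121^2 = 14641 ≡ 115 (mod 269)
11^6 = 11^4 · 11^2 ≡ 115 · 121 ≡ 196 (mod 269).
So M = 196. Farid computes K = M^19 mod 269.
196^1 ≡ 196 (mod 269)
196^2 = (196^1)^2 ≡ 196^2 = 38416 ≡ 218 (mod 269)
196^4 = (196^2)^2 ≡ 218^2 = 47524 ≡ 180 (mod 269)
196^8 = (196^4)^2 ≡ 180^2 = 32400 ≡ 120 (mod 269)
196^16 = (196^8)^2 ≡ 120^2 = 14400 ≡ 143 (mod 269)
196^19 = 196^16 · 196^2 · 196^1 ≡ 143 · 218 · 196 ≡ 38 (mod 269).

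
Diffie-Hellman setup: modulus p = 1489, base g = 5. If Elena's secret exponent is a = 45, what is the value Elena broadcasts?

1268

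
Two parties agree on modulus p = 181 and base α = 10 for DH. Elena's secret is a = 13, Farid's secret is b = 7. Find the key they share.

171

Elena sends A = α^a mod p = 10^13 mod 181.
10^1 ≡ 10 (mod 181)
10^2 = (10^1)^2 ≡ 10^2 = 100 ≡ 100 (mod 181)
10^4 = (10^2)^2 ≡ 100^2 = 10000 ≡ 45 (mod 181)
10^8 = (10^4)^2 ≡ 45^2 = 2025 ≡ 34 (mod 181)
10^13 = 10^8 · 10^4 · 10^1 ≡ 34 · 45 · 10 ≡ 96 (mod 181).
So A = 96. Farid then computes K = A^b mod p = 96^7 mod 181.
96^1 ≡ 96 (mod 181)
96^2 = (96^1)^2 ≡ 96^2 = 9216 ≡ 166 (mod 181)
96^4 = (96^2)^2 ≡ 166^2 = 27556 ≡ 44 (mod 181)
96^7 = 96^4 · 96^2 · 96^1 ≡ 44 · 166 · 96 ≡ 171 (mod 181).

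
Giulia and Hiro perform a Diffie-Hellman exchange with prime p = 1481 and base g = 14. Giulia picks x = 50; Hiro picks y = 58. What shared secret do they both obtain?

Giulia sends A = g^x mod p = 14^50 mod 1481.
14^1 ≡ 14 (mod 1481)
14^2 = (14^1)^2 ≡ 14^2 = 196 ≡ 196 (mod 1481)
14^4 = (14^2)^2 ≡ 196^2 = 38416 ≡ 1391 (mod 1481)
14^8 = (14^4)^2 ≡ 1391^2 = 1934881 ≡ 695 (mod 1481)
14^16 = (14^8)^2 ≡ 695^2 = 483025 ≡ 219 (mod 1481)
14^32 = (14^16)^2 ≡ 219^2 = 47961 ≡ 569 (mod 1481)
14^50 = 14^32 · 14^16 · 14^2 ≡ 569 · 219 · 196 ≡ 585 (mod 1481).
So A = 585. Hiro then computes K = A^y mod p = 585^58 mod 1481.
585^1 ≡ 585 (mod 1481)
585^2 = (585^1)^2 ≡ 585^2 = 342225 ≡ 114 (mod 1481)
585^4 = (585^2)^2 ≡ 114^2 = 12996 ≡ 1148 (mod 1481)
585^8 = (585^4)^2 ≡ 1148^2 = 1317904 ≡ 1295 (mod 1481)
585^16 = (585^8)^2 ≡ 1295^2 = 1677025 ≡ 533 (mod 1481)
585^32 = (585^16)^2 ≡ 533^2 = 284089 ≡ 1218 (mod 1481)
585^58 = 585^32 · 585^16 · 585^8 · 585^2 ≡ 1218 · 533 · 1295 · 114 ≡ 364 (mod 1481).

364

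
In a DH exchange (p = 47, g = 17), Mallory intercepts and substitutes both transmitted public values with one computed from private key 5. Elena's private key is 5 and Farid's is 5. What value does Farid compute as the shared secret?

Farid receives Mallory's public value M = 17^5 mod 47 instead of the honest one.
17^1 ≡ 17 (mod 47)
17^2 = (17^1)^2 ≡ 17^2 = 289 ≡ 7 (mod 47)
17^4 = (17^2)^2 ≡ 7^2 = 49 ≡ 2 (mod 47)
17^5 = 17^4 · 17^1 ≡ 2 · 17 ≡ 34 (mod 47).
So M = 34. Farid computes K = M^5 mod 47.
34^1 ≡ 34 (mod 47)
34^2 = (34^1)^2 ≡ 34^2 = 1156 ≡ 28 (mod 47)
34^4 = (34^2)^2 ≡ 28^2 = 784 ≡ 32 (mod 47)
34^5 = 34^4 · 34^1 ≡ 32 · 34 ≡ 7 (mod 47).

7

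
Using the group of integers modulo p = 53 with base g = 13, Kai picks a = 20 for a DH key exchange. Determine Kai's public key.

15

Public value = 13^20 mod 53.
13^1 ≡ 13 (mod 53)
13^2 = (13^1)^2 ≡ 13^2 = 169 ≡ 10 (mod 53)
13^4 = (13^2)^2 ≡ 10^2 = 100 ≡ 47 (mod 53)
13^8 = (13^4)^2 ≡ 47^2 = 2209 ≡ 36 (mod 53)
13^16 = (13^8)^2 ≡ 36^2 = 1296 ≡ 24 (mod 53)
13^20 = 13^16 · 13^4 ≡ 24 · 47 ≡ 15 (mod 53).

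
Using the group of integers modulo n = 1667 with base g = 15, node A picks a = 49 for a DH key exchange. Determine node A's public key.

1025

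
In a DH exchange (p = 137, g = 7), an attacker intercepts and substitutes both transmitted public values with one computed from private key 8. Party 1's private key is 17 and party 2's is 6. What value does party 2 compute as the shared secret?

74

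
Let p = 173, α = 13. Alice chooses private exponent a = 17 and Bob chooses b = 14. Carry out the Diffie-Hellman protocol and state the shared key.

158

Alice sends A = α^a mod p = 13^17 mod 173.
13^1 ≡ 13 (mod 173)
13^2 = (13^1)^2 ≡ 13^2 = 169 ≡ 169 (mod 173)
13^4 = (13^2)^2 ≡ 169^2 = 28561 ≡ 16 (mod 173)
13^8 = (13^4)^2 ≡ 16^2 = 256 ≡ 83 (mod 173)
13^16 = (13^8)^2 ≡ 83^2 = 6889 ≡ 142 (mod 173)
13^17 = 13^16 · 13^1 ≡ 142 · 13 ≡ 116 (mod 173).
So A = 116. Bob then computes K = A^b mod p = 116^14 mod 173.
116^1 ≡ 116 (mod 173)
116^2 = (116^1)^2 ≡ 116^2 = 13456 ≡ 135 (mod 173)
116^4 = (116^2)^2 ≡ 135^2 = 18225 ≡ 60 (mod 173)
116^8 = (116^4)^2 ≡ 60^2 = 3600 ≡ 140 (mod 173)
116^14 = 116^8 · 116^4 · 116^2 ≡ 140 · 60 · 135 ≡ 158 (mod 173).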